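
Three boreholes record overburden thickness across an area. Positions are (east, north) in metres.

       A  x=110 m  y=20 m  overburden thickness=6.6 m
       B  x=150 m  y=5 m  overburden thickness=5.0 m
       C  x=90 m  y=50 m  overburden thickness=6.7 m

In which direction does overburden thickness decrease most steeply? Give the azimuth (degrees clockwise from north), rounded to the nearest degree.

With d = a·x + b·y + c and A as origin, the differences give:
  40·a + (-15)·b = -1.6
  (-20)·a + 30·b = +0.1
Eliminate b (×30 and ×(-15), subtract): 900·a = -46.50 → a = ∂d/∂x = -0.05167
Back-substitute: b = ∂d/∂y = -0.03111.
Steepest decrease is along −∇f: components (+0.05167 E, +0.03111 N).
Azimuth = atan2(+0.05167, +0.03111) = 58.9° ≈ 059°.

059°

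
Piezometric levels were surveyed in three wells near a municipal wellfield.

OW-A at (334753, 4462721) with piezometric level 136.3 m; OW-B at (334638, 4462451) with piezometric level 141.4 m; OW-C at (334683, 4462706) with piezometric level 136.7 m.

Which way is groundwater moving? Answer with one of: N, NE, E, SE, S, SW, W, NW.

Taking OW-A as reference: OW-B−OW-A = (-115, -270, +5.1); OW-C−OW-A = (-70, -15, +0.4).
Determinant of the coordinate differences = (-115)·(-15) − (-70)·(-270) = -17175.
∂h/∂x = [(+5.1)·(-15) − (+0.4)·(-270)] / -17175 = -0.001834
∂h/∂y = [(-115)·(+0.4) − (-70)·(+5.1)] / -17175 = -0.01811
Flow = −∇h = (+0.001834 east, +0.01811 north), which points north.

N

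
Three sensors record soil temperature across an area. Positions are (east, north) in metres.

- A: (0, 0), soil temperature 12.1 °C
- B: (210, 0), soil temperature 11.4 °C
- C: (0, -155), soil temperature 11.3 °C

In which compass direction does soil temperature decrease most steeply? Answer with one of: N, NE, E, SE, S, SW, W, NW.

SE

∂T/∂x = (11.4 − 12.1) / (210 − 0) = -0.003333
∂T/∂y = (11.3 − 12.1) / (-155 − 0) = +0.005161
Steepest decrease is along −∇f = (+0.003333 E, -0.005161 N) → southeast.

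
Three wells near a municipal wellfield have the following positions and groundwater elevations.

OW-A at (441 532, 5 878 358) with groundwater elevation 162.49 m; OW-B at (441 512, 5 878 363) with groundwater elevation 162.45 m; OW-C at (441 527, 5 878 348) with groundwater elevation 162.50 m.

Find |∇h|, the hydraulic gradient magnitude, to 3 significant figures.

0.00236

Differences from OW-A: to OW-B (Δx, Δy, Δh) = (-20, 5, -0.04); to OW-C = (-5, -10, +0.01).
Solve a·Δx + b·Δy = Δh: det = (-20)·(-10) − (-5)·5 = 225.
∂h/∂x = [(-0.04)·(-10) − (+0.01)·5] / 225 = +0.001556
∂h/∂y = [(-20)·(+0.01) − (-5)·(-0.04)] / 225 = -0.001778
|∇h| = √(0.001556² + -0.001778²) = 0.002363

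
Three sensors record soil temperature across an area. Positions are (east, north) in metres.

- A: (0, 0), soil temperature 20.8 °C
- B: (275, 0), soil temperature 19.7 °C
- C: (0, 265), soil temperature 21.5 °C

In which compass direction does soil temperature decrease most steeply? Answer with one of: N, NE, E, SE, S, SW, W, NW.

SE

∂T/∂x = (19.7 − 20.8) / (275 − 0) = -0.004000
∂T/∂y = (21.5 − 20.8) / (265 − 0) = +0.002642
Steepest decrease is along −∇f = (+0.004000 E, -0.002642 N) → southeast.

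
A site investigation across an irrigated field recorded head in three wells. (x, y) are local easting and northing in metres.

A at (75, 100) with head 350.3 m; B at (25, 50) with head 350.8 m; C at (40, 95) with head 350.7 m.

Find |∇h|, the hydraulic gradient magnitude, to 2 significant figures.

0.012

Taking A as reference: B−A = (-50, -50, +0.5); C−A = (-35, -5, +0.4).
Solve a·Δx + b·Δy = Δh: det = (-50)·(-5) − (-35)·(-50) = -1500.
∂h/∂x = [(+0.5)·(-5) − (+0.4)·(-50)] / -1500 = -0.01167
∂h/∂y = [(-50)·(+0.4) − (-35)·(+0.5)] / -1500 = +0.001667
|∇h| = √(-0.01167² + 0.001667²) = 0.01179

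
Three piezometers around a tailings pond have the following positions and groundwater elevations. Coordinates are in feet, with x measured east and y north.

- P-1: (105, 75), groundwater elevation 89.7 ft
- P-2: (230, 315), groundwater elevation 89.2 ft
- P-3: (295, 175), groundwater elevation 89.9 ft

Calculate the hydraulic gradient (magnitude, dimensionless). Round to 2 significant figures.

0.0047

Differences from P-1: to P-2 (Δx, Δy, Δh) = (125, 240, -0.5); to P-3 = (190, 100, +0.2).
Solve a·Δx + b·Δy = Δh: det = 125·100 − 190·240 = -33100.
∂h/∂x = [(-0.5)·100 − (+0.2)·240] / -33100 = +0.002961
∂h/∂y = [125·(+0.2) − 190·(-0.5)] / -33100 = -0.003625
|∇h| = √(0.002961² + -0.003625²) = 0.004681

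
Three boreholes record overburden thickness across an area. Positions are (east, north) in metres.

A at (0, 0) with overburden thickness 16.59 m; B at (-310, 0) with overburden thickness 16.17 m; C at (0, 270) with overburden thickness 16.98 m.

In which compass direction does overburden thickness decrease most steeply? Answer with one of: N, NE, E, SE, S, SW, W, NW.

SW

∂d/∂x = (16.17 − 16.59) / (-310 − 0) = +0.001355
∂d/∂y = (16.98 − 16.59) / (270 − 0) = +0.001444
Steepest decrease is along −∇f = (-0.001355 E, -0.001444 N) → southwest.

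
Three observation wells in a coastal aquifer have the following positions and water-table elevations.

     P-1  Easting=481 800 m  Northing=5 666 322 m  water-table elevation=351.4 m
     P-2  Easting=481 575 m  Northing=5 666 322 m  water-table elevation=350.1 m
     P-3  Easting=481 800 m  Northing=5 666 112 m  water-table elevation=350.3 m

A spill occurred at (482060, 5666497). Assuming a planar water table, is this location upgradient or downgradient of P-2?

∂h/∂x = (350.1 − 351.4) / (481575 − 481800) = +0.005778
∂h/∂y = (350.3 − 351.4) / (5666112 − 5666322) = +0.005238
Head at (482060, 5666497) = 351.4 + (+0.005778)·(260) + (+0.005238)·(175) = 353.82 m.
That is higher than the 350.1 m at P-2, so the point is upgradient.

upgradient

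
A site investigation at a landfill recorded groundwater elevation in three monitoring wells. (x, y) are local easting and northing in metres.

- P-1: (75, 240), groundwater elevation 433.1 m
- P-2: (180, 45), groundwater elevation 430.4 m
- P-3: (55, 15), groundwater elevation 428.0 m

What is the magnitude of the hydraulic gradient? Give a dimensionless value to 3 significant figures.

Taking P-1 as reference: P-2−P-1 = (105, -195, -2.7); P-3−P-1 = (-20, -225, -5.1).
Solve a·Δx + b·Δy = Δh: det = 105·(-225) − (-20)·(-195) = -27525.
∂h/∂x = [(-2.7)·(-225) − (-5.1)·(-195)] / -27525 = +0.01406
∂h/∂y = [105·(-5.1) − (-20)·(-2.7)] / -27525 = +0.02142
|∇h| = √(0.01406² + 0.02142²) = 0.02562

0.0256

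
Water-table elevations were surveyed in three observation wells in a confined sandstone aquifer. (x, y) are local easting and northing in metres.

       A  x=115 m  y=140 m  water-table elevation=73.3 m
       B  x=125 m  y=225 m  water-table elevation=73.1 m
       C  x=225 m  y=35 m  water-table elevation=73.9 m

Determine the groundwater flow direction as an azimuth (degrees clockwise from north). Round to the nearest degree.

Differences from A: to B (Δx, Δy, Δh) = (10, 85, -0.2); to C = (110, -105, +0.6).
Determinant of the coordinate differences = 10·(-105) − 110·85 = -10400.
∂h/∂x = [(-0.2)·(-105) − (+0.6)·85] / -10400 = +0.002885
∂h/∂y = [10·(+0.6) − 110·(-0.2)] / -10400 = -0.002692
Flow direction (−∇h) has components (-0.002885 E, +0.002692 N).
Azimuth = atan2(E, N) = atan2(-0.002885, +0.002692) = 313.0° ≈ 313°.

313°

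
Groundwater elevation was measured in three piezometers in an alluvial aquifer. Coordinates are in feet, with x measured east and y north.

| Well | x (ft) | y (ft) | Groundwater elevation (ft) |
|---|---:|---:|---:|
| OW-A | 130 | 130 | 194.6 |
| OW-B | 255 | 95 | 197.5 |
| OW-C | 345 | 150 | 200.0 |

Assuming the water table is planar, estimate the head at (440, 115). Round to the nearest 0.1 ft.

202.2 ft

Three-point gradient (reference OW-A): Δ to OW-B = (125, -35, +2.9), Δ to OW-C = (215, 20, +5.4).
∂h/∂x = +0.02464, ∂h/∂y = +0.005137 (det = 10025).
h(440, 115) = 194.6 + (+0.02464)·(310) + (+0.005137)·(-15) = 194.6 +7.638 -0.077 = 202.161 ft.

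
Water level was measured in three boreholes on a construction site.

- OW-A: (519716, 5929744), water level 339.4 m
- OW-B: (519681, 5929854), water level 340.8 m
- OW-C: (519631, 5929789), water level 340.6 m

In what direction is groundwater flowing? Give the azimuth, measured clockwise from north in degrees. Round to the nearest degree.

138°

With h = a·x + b·y + c and OW-A as origin, the differences give:
  (-35)·a + 110·b = +1.4
  (-85)·a + 45·b = +1.2
Eliminate b (×45 and ×110, subtract): 7775·a = -69.00 → a = ∂h/∂x = -0.008875
Back-substitute: b = ∂h/∂y = +0.009904.
Flow direction (−∇h) has components (+0.008875 E, -0.009904 N).
Azimuth = atan2(E, N) = atan2(+0.008875, -0.009904) = 138.1° ≈ 138°.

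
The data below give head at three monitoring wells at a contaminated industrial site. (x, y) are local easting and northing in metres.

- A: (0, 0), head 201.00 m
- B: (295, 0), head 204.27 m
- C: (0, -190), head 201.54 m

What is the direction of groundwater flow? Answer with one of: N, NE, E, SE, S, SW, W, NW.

∂h/∂x = (204.27 − 201.00) / (295 − 0) = +0.01108
∂h/∂y = (201.54 − 201.00) / (-190 − 0) = -0.002842
Flow = −∇h = (-0.01108 east, +0.002842 north), which points west.

W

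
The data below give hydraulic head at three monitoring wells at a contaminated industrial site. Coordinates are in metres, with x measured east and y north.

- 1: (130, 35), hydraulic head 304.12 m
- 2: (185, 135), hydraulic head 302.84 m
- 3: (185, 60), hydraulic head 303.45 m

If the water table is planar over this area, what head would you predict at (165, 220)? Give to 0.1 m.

302.3 m

With h = a·x + b·y + c and 1 as origin, the differences give:
  55·a + 100·b = -1.28
  55·a + 25·b = -0.67
Eliminate b (×25 and ×100, subtract): -4125·a = 35.000 → a = ∂h/∂x = -0.008485
Back-substitute: b = ∂h/∂y = -0.008133.
h(165, 220) = 304.12 + (-0.008485)·(35) + (-0.008133)·(185) = 304.12 -0.297 -1.505 = 302.318 m.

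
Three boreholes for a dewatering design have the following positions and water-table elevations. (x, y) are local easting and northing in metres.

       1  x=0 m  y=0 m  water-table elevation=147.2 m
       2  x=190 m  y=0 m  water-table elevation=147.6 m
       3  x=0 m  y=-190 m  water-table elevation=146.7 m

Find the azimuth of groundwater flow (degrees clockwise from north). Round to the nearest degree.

∂h/∂x = (147.6 − 147.2) / (190 − 0) = +0.002105
∂h/∂y = (146.7 − 147.2) / (-190 − 0) = +0.002632
Flow direction (−∇h) has components (-0.002105 E, -0.002632 N).
Azimuth = atan2(E, N) = atan2(-0.002105, -0.002632) = 218.7° ≈ 219°.

219°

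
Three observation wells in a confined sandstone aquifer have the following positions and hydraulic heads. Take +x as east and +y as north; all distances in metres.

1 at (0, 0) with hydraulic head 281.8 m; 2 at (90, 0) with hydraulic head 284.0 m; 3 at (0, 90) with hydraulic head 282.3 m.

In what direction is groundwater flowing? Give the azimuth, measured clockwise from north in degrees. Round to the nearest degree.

∂h/∂x = (284.0 − 281.8) / (90 − 0) = +0.02444
∂h/∂y = (282.3 − 281.8) / (90 − 0) = +0.005556
Flow direction (−∇h) has components (-0.02444 E, -0.005556 N).
Azimuth = atan2(E, N) = atan2(-0.02444, -0.005556) = 257.2° ≈ 257°.

257°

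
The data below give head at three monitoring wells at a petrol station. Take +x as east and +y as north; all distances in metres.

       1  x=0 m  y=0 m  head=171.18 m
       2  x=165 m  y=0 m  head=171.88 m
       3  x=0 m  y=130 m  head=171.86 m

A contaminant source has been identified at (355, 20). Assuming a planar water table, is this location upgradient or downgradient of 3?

∂h/∂x = (171.88 − 171.18) / (165 − 0) = +0.004242
∂h/∂y = (171.86 − 171.18) / (130 − 0) = +0.005231
Head at (355, 20) = 171.18 + (+0.004242)·(355) + (+0.005231)·(20) = 172.79 m.
That is higher than the 171.86 m at 3, so the point is upgradient.

upgradient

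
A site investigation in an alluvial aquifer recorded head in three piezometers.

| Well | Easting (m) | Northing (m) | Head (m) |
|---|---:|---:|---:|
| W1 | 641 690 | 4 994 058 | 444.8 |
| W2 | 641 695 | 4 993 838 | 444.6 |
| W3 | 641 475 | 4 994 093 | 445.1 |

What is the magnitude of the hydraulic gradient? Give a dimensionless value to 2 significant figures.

0.0015

Three-point gradient (reference W1): Δ to W2 = (5, -220, -0.2), Δ to W3 = (-215, 35, +0.3).
∂h/∂x = -0.001252, ∂h/∂y = +0.0008806 (det = -47125).
|∇h| = √(-0.001252² + 0.0008806²) = 0.001531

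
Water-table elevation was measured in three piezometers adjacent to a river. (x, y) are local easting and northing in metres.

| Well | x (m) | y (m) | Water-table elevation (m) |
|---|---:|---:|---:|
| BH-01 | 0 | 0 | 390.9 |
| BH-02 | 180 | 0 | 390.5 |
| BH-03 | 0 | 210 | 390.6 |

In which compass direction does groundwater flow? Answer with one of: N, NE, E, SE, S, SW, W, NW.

NE

∂h/∂x = (390.5 − 390.9) / (180 − 0) = -0.002222
∂h/∂y = (390.6 − 390.9) / (210 − 0) = -0.001429
Flow = −∇h = (+0.002222 east, +0.001429 north), which points northeast.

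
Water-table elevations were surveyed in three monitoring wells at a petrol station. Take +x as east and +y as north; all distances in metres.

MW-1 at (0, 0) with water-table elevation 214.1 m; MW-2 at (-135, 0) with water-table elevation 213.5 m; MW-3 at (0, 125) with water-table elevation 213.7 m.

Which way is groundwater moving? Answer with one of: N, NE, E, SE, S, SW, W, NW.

∂h/∂x = (213.5 − 214.1) / (-135 − 0) = +0.004444
∂h/∂y = (213.7 − 214.1) / (125 − 0) = -0.003200
Flow = −∇h = (-0.004444 east, +0.003200 north), which points northwest.

NW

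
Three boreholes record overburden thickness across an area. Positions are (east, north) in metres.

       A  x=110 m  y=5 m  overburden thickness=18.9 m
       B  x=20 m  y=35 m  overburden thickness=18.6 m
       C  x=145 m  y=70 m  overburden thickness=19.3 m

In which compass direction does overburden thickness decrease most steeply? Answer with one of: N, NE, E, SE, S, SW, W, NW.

With d = a·x + b·y + c and A as origin, the differences give:
  (-90)·a + 30·b = -0.3
  35·a + 65·b = +0.4
Eliminate b (×65 and ×30, subtract): -6900·a = -31.50 → a = ∂d/∂x = +0.004565
Back-substitute: b = ∂d/∂y = +0.003696.
Steepest decrease is along −∇f = (-0.004565 E, -0.003696 N) → southwest.

SW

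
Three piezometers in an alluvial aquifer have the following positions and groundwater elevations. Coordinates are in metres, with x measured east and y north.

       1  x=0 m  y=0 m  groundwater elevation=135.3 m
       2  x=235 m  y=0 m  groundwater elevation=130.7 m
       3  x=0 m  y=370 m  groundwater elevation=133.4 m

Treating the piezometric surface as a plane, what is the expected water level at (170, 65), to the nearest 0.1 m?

131.6 m

∂h/∂x = (130.7 − 135.3) / (235 − 0) = -0.01957
∂h/∂y = (133.4 − 135.3) / (370 − 0) = -0.005135
h(170, 65) = 135.3 + (-0.01957)·(170) + (-0.005135)·(65) = 135.3 -3.328 -0.334 = 131.639 m.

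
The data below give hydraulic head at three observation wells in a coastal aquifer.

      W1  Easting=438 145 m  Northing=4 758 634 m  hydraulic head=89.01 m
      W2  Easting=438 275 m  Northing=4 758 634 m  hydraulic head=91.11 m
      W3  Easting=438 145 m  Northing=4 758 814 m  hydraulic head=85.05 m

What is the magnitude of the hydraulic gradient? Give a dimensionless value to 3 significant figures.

0.0273

∂h/∂x = (91.11 − 89.01) / (438275 − 438145) = +0.01615
∂h/∂y = (85.05 − 89.01) / (4758814 − 4758634) = -0.02200
|∇h| = √(0.01615² + -0.02200²) = 0.02729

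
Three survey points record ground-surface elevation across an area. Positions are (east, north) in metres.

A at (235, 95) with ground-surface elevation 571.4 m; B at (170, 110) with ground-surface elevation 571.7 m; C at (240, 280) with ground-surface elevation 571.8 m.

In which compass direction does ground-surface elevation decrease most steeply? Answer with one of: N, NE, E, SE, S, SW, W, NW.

Differences from A: to B (Δx, Δy, Δh) = (-65, 15, +0.3); to C = (5, 185, +0.4).
Solve a·Δx + b·Δy = Δz: det = (-65)·185 − 5·15 = -12100.
∂z/∂x = [(+0.3)·185 − (+0.4)·15] / -12100 = -0.004091
∂z/∂y = [(-65)·(+0.4) − 5·(+0.3)] / -12100 = +0.002273
Steepest decrease is along −∇f = (+0.004091 E, -0.002273 N) → southeast.

SE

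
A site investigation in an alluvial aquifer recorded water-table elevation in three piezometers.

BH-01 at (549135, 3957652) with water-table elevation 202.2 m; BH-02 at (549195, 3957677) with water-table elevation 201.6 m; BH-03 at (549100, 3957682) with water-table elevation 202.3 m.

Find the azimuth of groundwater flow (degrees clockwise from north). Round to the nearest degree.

Taking BH-01 as reference: BH-02−BH-01 = (60, 25, -0.6); BH-03−BH-01 = (-35, 30, +0.1).
Solve a·Δx + b·Δy = Δh: det = 60·30 − (-35)·25 = 2675.
∂h/∂x = [(-0.6)·30 − (+0.1)·25] / 2675 = -0.007664
∂h/∂y = [60·(+0.1) − (-35)·(-0.6)] / 2675 = -0.005607
Flow direction (−∇h) has components (+0.007664 E, +0.005607 N).
Azimuth = atan2(E, N) = atan2(+0.007664, +0.005607) = 53.8° ≈ 054°.

054°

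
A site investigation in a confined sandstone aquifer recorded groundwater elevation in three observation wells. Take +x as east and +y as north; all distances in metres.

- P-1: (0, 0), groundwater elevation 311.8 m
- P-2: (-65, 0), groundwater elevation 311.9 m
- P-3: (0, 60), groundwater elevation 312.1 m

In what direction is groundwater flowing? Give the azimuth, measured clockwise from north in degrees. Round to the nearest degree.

∂h/∂x = (311.9 − 311.8) / (-65 − 0) = -0.001538
∂h/∂y = (312.1 − 311.8) / (60 − 0) = +0.005000
Flow direction (−∇h) has components (+0.001538 E, -0.005000 N).
Azimuth = atan2(E, N) = atan2(+0.001538, -0.005000) = 162.9° ≈ 163°.

163°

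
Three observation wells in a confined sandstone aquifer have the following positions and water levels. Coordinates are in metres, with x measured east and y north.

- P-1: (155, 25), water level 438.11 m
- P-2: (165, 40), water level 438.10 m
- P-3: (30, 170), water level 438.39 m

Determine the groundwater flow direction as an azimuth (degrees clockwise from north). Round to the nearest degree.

105°

With h = a·x + b·y + c and P-1 as origin, the differences give:
  10·a + 15·b = -0.01
  (-125)·a + 145·b = +0.28
Eliminate b (×145 and ×15, subtract): 3325·a = -5.650 → a = ∂h/∂x = -0.001699
Back-substitute: b = ∂h/∂y = +0.0004662.
Flow direction (−∇h) has components (+0.001699 E, -0.0004662 N).
Azimuth = atan2(E, N) = atan2(+0.001699, -0.0004662) = 105.3° ≈ 105°.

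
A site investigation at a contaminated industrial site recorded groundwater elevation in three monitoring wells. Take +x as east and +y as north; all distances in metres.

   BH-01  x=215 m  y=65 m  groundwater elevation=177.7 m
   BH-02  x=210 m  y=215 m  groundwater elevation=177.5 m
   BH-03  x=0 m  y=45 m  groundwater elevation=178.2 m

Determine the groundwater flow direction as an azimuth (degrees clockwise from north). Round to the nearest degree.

With h = a·x + b·y + c and BH-01 as origin, the differences give:
  (-5)·a + 150·b = -0.2
  (-215)·a + (-20)·b = +0.5
Eliminate b (×(-20) and ×150, subtract): 32350·a = -71.00 → a = ∂h/∂x = -0.002195
Back-substitute: b = ∂h/∂y = -0.001406.
Flow direction (−∇h) has components (+0.002195 E, +0.001406 N).
Azimuth = atan2(E, N) = atan2(+0.002195, +0.001406) = 57.3° ≈ 057°.

057°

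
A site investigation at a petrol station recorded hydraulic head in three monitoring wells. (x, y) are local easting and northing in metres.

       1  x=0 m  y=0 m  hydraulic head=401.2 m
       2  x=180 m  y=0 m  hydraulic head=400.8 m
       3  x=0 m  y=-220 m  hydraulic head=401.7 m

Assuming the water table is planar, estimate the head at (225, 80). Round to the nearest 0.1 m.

∂h/∂x = (400.8 − 401.2) / (180 − 0) = -0.002222
∂h/∂y = (401.7 − 401.2) / (-220 − 0) = -0.002273
h(225, 80) = 401.2 + (-0.002222)·(225) + (-0.002273)·(80) = 401.2 -0.500 -0.182 = 400.518 m.

400.5 m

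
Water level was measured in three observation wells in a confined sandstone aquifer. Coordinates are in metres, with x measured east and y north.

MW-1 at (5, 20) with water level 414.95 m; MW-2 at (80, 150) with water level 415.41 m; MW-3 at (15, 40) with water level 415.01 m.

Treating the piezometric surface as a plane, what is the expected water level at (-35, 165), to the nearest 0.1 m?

With h = a·x + b·y + c and MW-1 as origin, the differences give:
  75·a + 130·b = +0.46
  10·a + 20·b = +0.06
Eliminate b (×20 and ×130, subtract): 200·a = 1.400 → a = ∂h/∂x = +0.007000
Back-substitute: b = ∂h/∂y = -0.0005000.
h(-35, 165) = 414.95 + (+0.007000)·(-40) + (-0.0005000)·(145) = 414.95 -0.280 -0.073 = 414.597 m.

414.6 m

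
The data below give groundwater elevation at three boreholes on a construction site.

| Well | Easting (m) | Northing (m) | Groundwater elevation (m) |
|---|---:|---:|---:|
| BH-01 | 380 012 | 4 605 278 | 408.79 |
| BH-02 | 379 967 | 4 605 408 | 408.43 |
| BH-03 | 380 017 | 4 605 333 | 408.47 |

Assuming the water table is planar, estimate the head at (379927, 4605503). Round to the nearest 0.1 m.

With h = a·x + b·y + c and BH-01 as origin, the differences give:
  (-45)·a + 130·b = -0.36
  5·a + 55·b = -0.32
Eliminate b (×55 and ×130, subtract): -3125·a = 21.800 → a = ∂h/∂x = -0.006976
Back-substitute: b = ∂h/∂y = -0.005184.
h(379927, 4605503) = 408.79 + (-0.006976)·(-85) + (-0.005184)·(225) = 408.79 +0.593 -1.166 = 408.217 m.

408.2 m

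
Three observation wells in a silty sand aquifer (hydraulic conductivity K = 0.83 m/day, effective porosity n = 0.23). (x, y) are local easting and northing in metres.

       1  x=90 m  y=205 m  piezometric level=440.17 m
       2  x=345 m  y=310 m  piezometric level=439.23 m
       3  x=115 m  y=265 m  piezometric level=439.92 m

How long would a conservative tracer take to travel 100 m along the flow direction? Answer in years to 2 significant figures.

19 years

With h = a·x + b·y + c and 1 as origin, the differences give:
  255·a + 105·b = -0.94
  25·a + 60·b = -0.25
Eliminate b (×60 and ×105, subtract): 12675·a = -30.150 → a = ∂h/∂x = -0.002379
Back-substitute: b = ∂h/∂y = -0.003176.
|∇h| = √(-0.002379² + -0.003176²) = 0.003968
Seepage velocity v = K·i/n = 0.83 × 0.003968 / 0.23 = 0.01432 m/day.
t = 100 / 0.01432 = 6983 days = 19.1 years.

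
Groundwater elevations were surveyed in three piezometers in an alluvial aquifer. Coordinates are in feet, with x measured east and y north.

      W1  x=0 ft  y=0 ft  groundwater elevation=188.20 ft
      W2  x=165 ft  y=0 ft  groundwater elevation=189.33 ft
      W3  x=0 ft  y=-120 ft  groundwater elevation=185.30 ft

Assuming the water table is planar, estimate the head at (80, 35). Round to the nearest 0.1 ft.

∂h/∂x = (189.33 − 188.20) / (165 − 0) = +0.006848
∂h/∂y = (185.30 − 188.20) / (-120 − 0) = +0.02417
h(80, 35) = 188.20 + (+0.006848)·(80) + (+0.02417)·(35) = 188.20 +0.548 +0.846 = 189.594 ft.

189.6 ft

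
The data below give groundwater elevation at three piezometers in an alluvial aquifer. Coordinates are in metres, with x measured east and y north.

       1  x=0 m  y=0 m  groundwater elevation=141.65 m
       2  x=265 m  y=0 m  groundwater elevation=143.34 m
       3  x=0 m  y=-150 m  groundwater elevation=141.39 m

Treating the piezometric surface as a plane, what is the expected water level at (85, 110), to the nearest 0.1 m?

142.4 m

∂h/∂x = (143.34 − 141.65) / (265 − 0) = +0.006377
∂h/∂y = (141.39 − 141.65) / (-150 − 0) = +0.001733
h(85, 110) = 141.65 + (+0.006377)·(85) + (+0.001733)·(110) = 141.65 +0.542 +0.191 = 142.383 m.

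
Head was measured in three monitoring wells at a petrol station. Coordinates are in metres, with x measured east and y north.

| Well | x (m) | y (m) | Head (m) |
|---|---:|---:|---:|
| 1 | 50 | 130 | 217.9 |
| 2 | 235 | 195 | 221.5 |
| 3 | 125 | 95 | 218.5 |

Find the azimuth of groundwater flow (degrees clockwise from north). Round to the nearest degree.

With h = a·x + b·y + c and 1 as origin, the differences give:
  185·a + 65·b = +3.6
  75·a + (-35)·b = +0.6
Eliminate b (×(-35) and ×65, subtract): -11350·a = -165.00 → a = ∂h/∂x = +0.01454
Back-substitute: b = ∂h/∂y = +0.01401.
Flow direction (−∇h) has components (-0.01454 E, -0.01401 N).
Azimuth = atan2(E, N) = atan2(-0.01454, -0.01401) = 226.1° ≈ 226°.

226°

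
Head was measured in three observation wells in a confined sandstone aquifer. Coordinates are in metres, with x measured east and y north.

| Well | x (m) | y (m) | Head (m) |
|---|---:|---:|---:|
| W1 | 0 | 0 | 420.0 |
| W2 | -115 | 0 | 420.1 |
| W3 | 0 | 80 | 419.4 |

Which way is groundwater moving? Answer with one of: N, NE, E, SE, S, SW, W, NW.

∂h/∂x = (420.1 − 420.0) / (-115 − 0) = -0.0008696
∂h/∂y = (419.4 − 420.0) / (80 − 0) = -0.007500
Flow = −∇h = (+0.0008696 east, +0.007500 north), which points north.

N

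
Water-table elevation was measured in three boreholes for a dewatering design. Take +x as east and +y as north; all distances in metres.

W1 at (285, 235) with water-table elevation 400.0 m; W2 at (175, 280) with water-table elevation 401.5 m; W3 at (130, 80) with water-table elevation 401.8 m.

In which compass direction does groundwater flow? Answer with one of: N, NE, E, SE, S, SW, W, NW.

Taking W1 as reference: W2−W1 = (-110, 45, +1.5); W3−W1 = (-155, -155, +1.8).
Solve a·Δx + b·Δy = Δh: det = (-110)·(-155) − (-155)·45 = 24025.
∂h/∂x = [(+1.5)·(-155) − (+1.8)·45] / 24025 = -0.01305
∂h/∂y = [(-110)·(+1.8) − (-155)·(+1.5)] / 24025 = +0.001436
Flow = −∇h = (+0.01305 east, -0.001436 north), which points east.

E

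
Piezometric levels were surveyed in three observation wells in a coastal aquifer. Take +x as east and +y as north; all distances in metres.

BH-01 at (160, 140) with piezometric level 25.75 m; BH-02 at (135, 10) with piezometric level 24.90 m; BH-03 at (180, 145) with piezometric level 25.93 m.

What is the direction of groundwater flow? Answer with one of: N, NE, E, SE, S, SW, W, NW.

Differences from BH-01: to BH-02 (Δx, Δy, Δh) = (-25, -130, -0.85); to BH-03 = (20, 5, +0.18).
Solve a·Δx + b·Δy = Δh: det = (-25)·5 − 20·(-130) = 2475.
∂h/∂x = [(-0.85)·5 − (+0.18)·(-130)] / 2475 = +0.007737
∂h/∂y = [(-25)·(+0.18) − 20·(-0.85)] / 2475 = +0.005051
Flow = −∇h = (-0.007737 east, -0.005051 north), which points southwest.

SW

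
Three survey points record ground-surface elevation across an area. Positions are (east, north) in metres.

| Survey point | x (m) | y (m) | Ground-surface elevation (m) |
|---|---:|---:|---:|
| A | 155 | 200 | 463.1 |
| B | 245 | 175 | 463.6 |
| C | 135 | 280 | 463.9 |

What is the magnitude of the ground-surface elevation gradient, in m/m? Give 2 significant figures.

Taking A as reference: B−A = (90, -25, +0.5); C−A = (-20, 80, +0.8).
Solve a·Δx + b·Δy = Δz: det = 90·80 − (-20)·(-25) = 6700.
∂z/∂x = [(+0.5)·80 − (+0.8)·(-25)] / 6700 = +0.008955
∂z/∂y = [90·(+0.8) − (-20)·(+0.5)] / 6700 = +0.01224
|∇f| = √(0.008955² + 0.01224²) = 0.01517 m/m

0.015 m/m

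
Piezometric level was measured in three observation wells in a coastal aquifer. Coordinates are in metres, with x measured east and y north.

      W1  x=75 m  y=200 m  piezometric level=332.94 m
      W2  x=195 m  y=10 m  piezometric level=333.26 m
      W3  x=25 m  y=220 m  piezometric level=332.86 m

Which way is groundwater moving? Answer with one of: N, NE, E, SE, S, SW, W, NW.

Three-point gradient (reference W1): Δ to W2 = (120, -190, +0.32), Δ to W3 = (-50, 20, -0.08).
∂h/∂x = +0.001239, ∂h/∂y = -0.0009014 (det = -7100).
Flow = −∇h = (-0.001239 east, +0.0009014 north), which points northwest.

NW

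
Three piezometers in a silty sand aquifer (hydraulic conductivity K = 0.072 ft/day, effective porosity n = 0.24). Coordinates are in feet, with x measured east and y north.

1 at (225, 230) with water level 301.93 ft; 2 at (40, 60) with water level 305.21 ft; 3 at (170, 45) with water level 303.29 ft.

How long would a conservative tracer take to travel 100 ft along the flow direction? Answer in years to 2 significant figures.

Differences from 1: to 2 (Δx, Δy, Δh) = (-185, -170, +3.28); to 3 = (-55, -185, +1.36).
Determinant of the coordinate differences = (-185)·(-185) − (-55)·(-170) = 24875.
∂h/∂x = [(+3.28)·(-185) − (+1.36)·(-170)] / 24875 = -0.01510
∂h/∂y = [(-185)·(+1.36) − (-55)·(+3.28)] / 24875 = -0.002862
|∇h| = √(-0.01510² + -0.002862²) = 0.01537
Seepage velocity v = K·i/n = 0.072 × 0.01537 / 0.24 = 0.004611 ft/day.
t = 100 / 0.004611 = 2.169e+04 days = 59.4 years.

59 years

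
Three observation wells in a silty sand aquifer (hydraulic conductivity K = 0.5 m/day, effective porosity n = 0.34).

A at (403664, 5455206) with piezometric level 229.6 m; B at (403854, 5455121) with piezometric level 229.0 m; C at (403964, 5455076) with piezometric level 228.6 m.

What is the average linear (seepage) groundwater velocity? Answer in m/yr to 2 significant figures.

8.2 m/yr

With h = a·x + b·y + c and A as origin, the differences give:
  190·a + (-85)·b = -0.6
  300·a + (-130)·b = -1.0
Eliminate b (×(-130) and ×(-85), subtract): 800·a = -7.00 → a = ∂h/∂x = -0.008750
Back-substitute: b = ∂h/∂y = -0.01250.
|∇h| = √(-0.008750² + -0.01250²) = 0.01526
Seepage velocity v = K·i/n = 0.5 × 0.01526 / 0.34 = 0.02244 m/day = 8.196 m/yr.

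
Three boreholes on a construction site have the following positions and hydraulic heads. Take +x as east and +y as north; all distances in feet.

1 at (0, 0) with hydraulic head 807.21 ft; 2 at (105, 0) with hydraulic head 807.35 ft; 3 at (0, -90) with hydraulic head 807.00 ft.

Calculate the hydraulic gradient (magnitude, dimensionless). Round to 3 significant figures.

0.00269

∂h/∂x = (807.35 − 807.21) / (105 − 0) = +0.001333
∂h/∂y = (807.00 − 807.21) / (-90 − 0) = +0.002333
|∇h| = √(0.001333² + 0.002333²) = 0.002687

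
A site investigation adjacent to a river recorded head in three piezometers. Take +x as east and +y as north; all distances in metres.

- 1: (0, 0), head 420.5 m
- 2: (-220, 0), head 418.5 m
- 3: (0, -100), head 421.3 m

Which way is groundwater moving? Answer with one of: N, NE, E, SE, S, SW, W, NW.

NW

∂h/∂x = (418.5 − 420.5) / (-220 − 0) = +0.009091
∂h/∂y = (421.3 − 420.5) / (-100 − 0) = -0.008000
Flow = −∇h = (-0.009091 east, +0.008000 north), which points northwest.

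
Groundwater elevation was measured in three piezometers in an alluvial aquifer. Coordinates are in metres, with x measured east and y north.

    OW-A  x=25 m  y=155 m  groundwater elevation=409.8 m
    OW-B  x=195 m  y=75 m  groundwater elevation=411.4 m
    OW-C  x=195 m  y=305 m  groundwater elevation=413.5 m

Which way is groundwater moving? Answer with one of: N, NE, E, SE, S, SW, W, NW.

Taking OW-A as reference: OW-B−OW-A = (170, -80, +1.6); OW-C−OW-A = (170, 150, +3.7).
Solve a·Δx + b·Δy = Δh: det = 170·150 − 170·(-80) = 39100.
∂h/∂x = [(+1.6)·150 − (+3.7)·(-80)] / 39100 = +0.01371
∂h/∂y = [170·(+3.7) − 170·(+1.6)] / 39100 = +0.009130
Flow = −∇h = (-0.01371 east, -0.009130 north), which points southwest.

SW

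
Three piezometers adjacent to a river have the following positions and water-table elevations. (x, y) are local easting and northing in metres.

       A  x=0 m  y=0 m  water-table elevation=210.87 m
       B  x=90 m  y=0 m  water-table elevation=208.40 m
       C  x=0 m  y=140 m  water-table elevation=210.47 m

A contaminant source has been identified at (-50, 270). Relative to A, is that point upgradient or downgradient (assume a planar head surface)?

upgradient

∂h/∂x = (208.40 − 210.87) / (90 − 0) = -0.02744
∂h/∂y = (210.47 − 210.87) / (140 − 0) = -0.002857
Head at (-50, 270) = 210.87 + (-0.02744)·(-50) + (-0.002857)·(270) = 211.47 m.
That is higher than the 210.87 m at A, so the point is upgradient.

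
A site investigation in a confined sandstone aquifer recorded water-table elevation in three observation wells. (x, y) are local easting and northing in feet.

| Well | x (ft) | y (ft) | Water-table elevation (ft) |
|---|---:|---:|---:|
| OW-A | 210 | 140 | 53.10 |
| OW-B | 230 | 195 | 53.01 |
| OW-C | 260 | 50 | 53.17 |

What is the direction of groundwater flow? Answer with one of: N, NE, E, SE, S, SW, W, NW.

NE

With h = a·x + b·y + c and OW-A as origin, the differences give:
  20·a + 55·b = -0.09
  50·a + (-90)·b = +0.07
Eliminate b (×(-90) and ×55, subtract): -4550·a = 4.250 → a = ∂h/∂x = -0.0009341
Back-substitute: b = ∂h/∂y = -0.001297.
Flow = −∇h = (+0.0009341 east, +0.001297 north), which points northeast.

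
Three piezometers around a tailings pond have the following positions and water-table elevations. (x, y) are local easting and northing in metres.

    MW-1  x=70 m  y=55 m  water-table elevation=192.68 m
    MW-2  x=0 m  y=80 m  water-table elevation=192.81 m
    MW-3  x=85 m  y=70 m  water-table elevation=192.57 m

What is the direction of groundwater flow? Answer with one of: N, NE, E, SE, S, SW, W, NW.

With h = a·x + b·y + c and MW-1 as origin, the differences give:
  (-70)·a + 25·b = +0.13
  15·a + 15·b = -0.11
Eliminate b (×15 and ×25, subtract): -1425·a = 4.700 → a = ∂h/∂x = -0.003298
Back-substitute: b = ∂h/∂y = -0.004035.
Flow = −∇h = (+0.003298 east, +0.004035 north), which points northeast.

NE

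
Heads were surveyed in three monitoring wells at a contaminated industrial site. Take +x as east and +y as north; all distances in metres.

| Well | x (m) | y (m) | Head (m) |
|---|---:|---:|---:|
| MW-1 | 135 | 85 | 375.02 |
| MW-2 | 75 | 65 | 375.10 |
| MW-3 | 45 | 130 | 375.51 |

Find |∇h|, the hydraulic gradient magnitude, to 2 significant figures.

Three-point gradient (reference MW-1): Δ to MW-2 = (-60, -20, +0.08), Δ to MW-3 = (-90, 45, +0.49).
∂h/∂x = -0.002978, ∂h/∂y = +0.004933 (det = -4500).
|∇h| = √(-0.002978² + 0.004933²) = 0.005762

0.0058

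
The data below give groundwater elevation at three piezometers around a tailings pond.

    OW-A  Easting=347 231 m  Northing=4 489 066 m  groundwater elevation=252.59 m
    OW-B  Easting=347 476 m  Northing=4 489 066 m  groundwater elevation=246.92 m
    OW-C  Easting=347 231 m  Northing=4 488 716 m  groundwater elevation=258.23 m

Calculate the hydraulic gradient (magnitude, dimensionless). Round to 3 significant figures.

∂h/∂x = (246.92 − 252.59) / (347476 − 347231) = -0.02314
∂h/∂y = (258.23 − 252.59) / (4488716 − 4489066) = -0.01611
|∇h| = √(-0.02314² + -0.01611²) = 0.0282

0.0282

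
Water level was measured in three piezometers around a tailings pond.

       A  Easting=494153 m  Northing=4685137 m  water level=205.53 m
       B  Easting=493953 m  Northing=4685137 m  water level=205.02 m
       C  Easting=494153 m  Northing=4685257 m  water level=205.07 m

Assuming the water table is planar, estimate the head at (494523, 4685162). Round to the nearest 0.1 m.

206.4 m

∂h/∂x = (205.02 − 205.53) / (493953 − 494153) = +0.002550
∂h/∂y = (205.07 − 205.53) / (4685257 − 4685137) = -0.003833
h(494523, 4685162) = 205.53 + (+0.002550)·(370) + (-0.003833)·(25) = 205.53 +0.943 -0.096 = 206.378 m.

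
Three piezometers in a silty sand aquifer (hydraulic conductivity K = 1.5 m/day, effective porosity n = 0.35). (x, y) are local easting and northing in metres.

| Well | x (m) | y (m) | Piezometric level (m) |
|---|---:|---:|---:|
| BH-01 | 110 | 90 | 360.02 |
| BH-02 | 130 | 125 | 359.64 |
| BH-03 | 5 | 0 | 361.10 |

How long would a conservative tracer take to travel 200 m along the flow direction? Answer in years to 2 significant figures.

Differences from BH-01: to BH-02 (Δx, Δy, Δh) = (20, 35, -0.38); to BH-03 = (-105, -90, +1.08).
Solve a·Δx + b·Δy = Δh: det = 20·(-90) − (-105)·35 = 1875.
∂h/∂x = [(-0.38)·(-90) − (+1.08)·35] / 1875 = -0.001920
∂h/∂y = [20·(+1.08) − (-105)·(-0.38)] / 1875 = -0.009760
|∇h| = √(-0.001920² + -0.009760²) = 0.009947
Seepage velocity v = K·i/n = 1.5 × 0.009947 / 0.35 = 0.04263 m/day.
t = 200 / 0.04263 = 4692 days = 12.8 years.

13 years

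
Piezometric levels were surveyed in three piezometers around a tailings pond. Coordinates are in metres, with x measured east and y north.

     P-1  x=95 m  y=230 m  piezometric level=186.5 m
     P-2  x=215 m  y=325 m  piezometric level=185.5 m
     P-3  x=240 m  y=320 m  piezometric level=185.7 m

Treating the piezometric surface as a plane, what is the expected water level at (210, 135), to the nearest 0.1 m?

Differences from P-1: to P-2 (Δx, Δy, Δh) = (120, 95, -1.0); to P-3 = (145, 90, -0.8).
Determinant of the coordinate differences = 120·90 − 145·95 = -2975.
∂h/∂x = [(-1.0)·90 − (-0.8)·95] / -2975 = +0.004706
∂h/∂y = [120·(-0.8) − 145·(-1.0)] / -2975 = -0.01647
h(210, 135) = 186.5 + (+0.004706)·(115) + (-0.01647)·(-95) = 186.5 +0.541 +1.565 = 188.606 m.

188.6 m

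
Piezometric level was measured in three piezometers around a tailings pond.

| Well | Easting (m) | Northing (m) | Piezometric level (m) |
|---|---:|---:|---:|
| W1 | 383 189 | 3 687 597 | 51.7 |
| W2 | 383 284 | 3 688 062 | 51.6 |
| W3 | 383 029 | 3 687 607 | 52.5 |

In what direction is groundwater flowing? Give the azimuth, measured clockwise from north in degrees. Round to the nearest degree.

Differences from W1: to W2 (Δx, Δy, Δh) = (95, 465, -0.1); to W3 = (-160, 10, +0.8).
Determinant of the coordinate differences = 95·10 − (-160)·465 = 75350.
∂h/∂x = [(-0.1)·10 − (+0.8)·465] / 75350 = -0.004950
∂h/∂y = [95·(+0.8) − (-160)·(-0.1)] / 75350 = +0.0007963
Flow direction (−∇h) has components (+0.004950 E, -0.0007963 N).
Azimuth = atan2(E, N) = atan2(+0.004950, -0.0007963) = 99.1° ≈ 099°.

099°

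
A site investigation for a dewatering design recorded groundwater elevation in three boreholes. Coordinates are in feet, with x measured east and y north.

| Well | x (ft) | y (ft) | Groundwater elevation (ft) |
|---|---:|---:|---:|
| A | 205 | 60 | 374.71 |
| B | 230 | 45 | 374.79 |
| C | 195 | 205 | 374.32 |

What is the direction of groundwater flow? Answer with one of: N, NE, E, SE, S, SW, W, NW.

Differences from A: to B (Δx, Δy, Δh) = (25, -15, +0.08); to C = (-10, 145, -0.39).
Determinant of the coordinate differences = 25·145 − (-10)·(-15) = 3475.
∂h/∂x = [(+0.08)·145 − (-0.39)·(-15)] / 3475 = +0.001655
∂h/∂y = [25·(-0.39) − (-10)·(+0.08)] / 3475 = -0.002576
Flow = −∇h = (-0.001655 east, +0.002576 north), which points northwest.

NW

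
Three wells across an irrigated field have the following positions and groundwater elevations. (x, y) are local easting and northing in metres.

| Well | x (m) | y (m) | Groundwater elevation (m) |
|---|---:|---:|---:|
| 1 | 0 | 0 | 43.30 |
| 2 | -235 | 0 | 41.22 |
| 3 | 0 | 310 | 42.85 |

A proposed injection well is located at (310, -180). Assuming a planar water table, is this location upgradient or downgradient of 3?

upgradient

∂h/∂x = (41.22 − 43.30) / (-235 − 0) = +0.008851
∂h/∂y = (42.85 − 43.30) / (310 − 0) = -0.001452
Head at (310, -180) = 43.30 + (+0.008851)·(310) + (-0.001452)·(-180) = 46.31 m.
That is higher than the 42.85 m at 3, so the point is upgradient.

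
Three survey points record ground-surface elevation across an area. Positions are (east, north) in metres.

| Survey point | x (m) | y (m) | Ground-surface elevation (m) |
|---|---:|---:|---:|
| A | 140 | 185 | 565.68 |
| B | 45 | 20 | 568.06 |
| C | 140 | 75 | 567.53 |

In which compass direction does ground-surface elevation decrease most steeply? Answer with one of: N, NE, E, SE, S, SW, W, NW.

N

With z = a·x + b·y + c and A as origin, the differences give:
  (-95)·a + (-165)·b = +2.38
  0·a + (-110)·b = +1.85
Eliminate b (×(-110) and ×(-165), subtract): 10450·a = 43.450 → a = ∂z/∂x = +0.004158
Back-substitute: b = ∂z/∂y = -0.01682.
Steepest decrease is along −∇f = (-0.004158 E, +0.01682 N) → north.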